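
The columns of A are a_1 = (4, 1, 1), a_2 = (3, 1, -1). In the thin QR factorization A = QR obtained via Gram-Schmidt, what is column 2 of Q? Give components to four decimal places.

q_1 = a_1/‖a_1‖ = (4, 1, 1)/4.2426 = (0.9428, 0.2357, 0.2357).
r_{12} = q_1·a_2 = 2.8284.
u_2 = a_2 − 2.8284·q_1 = (0.3333, 0.3333, -1.6667).
‖u_2‖ = 1.7321, so q_2 = (0.1925, 0.1925, -0.9623).

q_2 = (0.1925, 0.1925, -0.9623)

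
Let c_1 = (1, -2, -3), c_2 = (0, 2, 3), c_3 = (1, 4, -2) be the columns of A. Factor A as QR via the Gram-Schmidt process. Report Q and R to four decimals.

q_1 = c_1/‖c_1‖ = (1, -2, -3)/3.7417 = (0.2673, -0.5345, -0.8018).
r_{12} = q_1·c_2 = -3.4744.
u_2 = c_2 + 3.4744·q_1 = (0.9286, 0.1429, 0.2143).
‖u_2‖ = 0.9636, so q_2 = (0.9636, 0.1482, 0.2224).
r_{13} = q_1·c_3 = -0.2673; r_{23} = q_2·c_3 = 1.1119.
u_3 = c_3 + 0.2673·q_1 − 1.1119·q_2 = (0.0000, 3.6923, -2.4615).
‖u_3‖ = 4.4376, so q_3 = (0.0000, 0.8321, -0.5547).

Q = [[0.2673, 0.9636, 0.0000], [-0.5345, 0.1482, 0.8321], [-0.8018, 0.2224, -0.5547]], R = [[3.7417, -3.4744, -0.2673], [0.0000, 0.9636, 1.1119], [0.0000, 0.0000, 4.4376]]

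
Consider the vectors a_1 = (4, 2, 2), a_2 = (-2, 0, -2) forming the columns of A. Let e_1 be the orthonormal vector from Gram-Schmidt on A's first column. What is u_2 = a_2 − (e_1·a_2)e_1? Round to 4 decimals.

u_2 = (0.0000, 1.0000, -1.0000)

a_1 = (4, 2, 2); ‖a_1‖ = 4.8990, so e_1 = (0.8165, 0.4082, 0.4082).
e_1·a_2 = 0.8165·(-2) + 0.4082·0 + 0.4082·(-2) = -2.4495.
u_2 = a_2 + 2.4495·e_1 = (0.0000, 1.0000, -1.0000).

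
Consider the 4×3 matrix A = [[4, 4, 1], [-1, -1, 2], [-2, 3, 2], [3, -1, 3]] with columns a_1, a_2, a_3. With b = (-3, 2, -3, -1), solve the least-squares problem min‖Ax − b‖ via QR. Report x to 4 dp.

x = (-0.1243, -0.7428, -0.1898)

a_1 = (4, -1, -2, 3); ‖a_1‖ = 5.4772, so q_1 = (0.7303, -0.1826, -0.3651, 0.5477).
q_1·a_2 = 0.7303·4 + (-0.1826)·(-1) + (-0.3651)·3 + 0.5477·(-1) = 1.4606.
u_2 = a_2 − 1.4606·q_1 = (2.9333, -0.7333, 3.5333, -1.8000).
‖u_2‖ = 4.9866, so q_2 = (0.5882, -0.1471, 0.7086, -0.3610).
q_1·a_3 = 0.7303·1 + (-0.1826)·2 + (-0.3651)·2 + 0.5477·3 = 1.2780; q_2·a_3 = 0.5882·1 + (-0.1471)·2 + 0.7086·2 + (-0.3610)·3 = 0.6283.
u_3 = a_3 − 1.2780·q_1 − 0.6283·q_2 = (-0.3029, 2.3257, 2.0214, 2.5268).
‖u_3‖ = 3.9965, so q_3 = (-0.0758, 0.5819, 0.5058, 0.6323).
Qᵀb = (-2.0083, -3.8235, -0.7584).
Back-substitute: x_3 = -0.7584/3.9965 = -0.1898.
x_2 = (-3.8235 − 0.6283·(-0.1898))/4.9866 = -0.7428.
x_1 = (-2.0083 − 1.4606·(-0.7428) − 1.2780·(-0.1898))/5.4772 = -0.1243.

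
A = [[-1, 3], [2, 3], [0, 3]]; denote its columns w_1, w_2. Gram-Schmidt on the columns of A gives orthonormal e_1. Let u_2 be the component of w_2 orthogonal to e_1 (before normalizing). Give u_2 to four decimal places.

u_2 = (3.6000, 1.8000, 3.0000)

w_1 = (-1, 2, 0); ‖w_1‖ = 2.2361, so e_1 = (-0.4472, 0.8944, 0.0000).
e_1·w_2 = (-0.4472)·3 + 0.8944·3 + 0.0000·3 = 1.3416.
u_2 = w_2 − 1.3416·e_1 = (3.6000, 1.8000, 3.0000).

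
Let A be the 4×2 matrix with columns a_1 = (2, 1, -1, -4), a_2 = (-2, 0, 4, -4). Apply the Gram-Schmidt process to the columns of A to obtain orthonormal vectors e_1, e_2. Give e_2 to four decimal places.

e_2 = (-0.4741, -0.0632, 0.7586, -0.4425)

a_1 = (2, 1, -1, -4); ‖a_1‖ = 4.6904, so e_1 = (0.4264, 0.2132, -0.2132, -0.8528).
e_1·a_2 = 0.4264·(-2) + 0.2132·0 + (-0.2132)·4 + (-0.8528)·(-4) = 1.7056.
u_2 = a_2 − 1.7056·e_1 = (-2.7273, -0.3636, 4.3636, -2.5455).
‖u_2‖ = 5.7525, so e_2 = (-0.4741, -0.0632, 0.7586, -0.4425).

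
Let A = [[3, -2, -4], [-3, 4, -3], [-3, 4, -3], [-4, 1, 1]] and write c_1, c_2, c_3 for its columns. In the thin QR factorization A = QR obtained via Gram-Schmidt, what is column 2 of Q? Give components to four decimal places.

c_1 = (3, -3, -3, -4); ‖c_1‖ = 6.5574, so q_1 = (0.4575, -0.4575, -0.4575, -0.6100).
q_1·c_2 = 0.4575·(-2) + (-0.4575)·4 + (-0.4575)·4 + (-0.6100)·1 = -5.1850.
u_2 = c_2 + 5.1850·q_1 = (0.3721, 1.6279, 1.6279, -2.1628).
‖u_2‖ = 3.1806, so q_2 = (0.1170, 0.5118, 0.5118, -0.6800).

q_2 = (0.1170, 0.5118, 0.5118, -0.6800)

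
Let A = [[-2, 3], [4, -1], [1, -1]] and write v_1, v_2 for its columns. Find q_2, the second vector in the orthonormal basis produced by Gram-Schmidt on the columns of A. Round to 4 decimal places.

q_2 = (0.8531, 0.4785, -0.2081)

v_1 = (-2, 4, 1); ‖v_1‖ = 4.5826, so q_1 = (-0.4364, 0.8729, 0.2182).
q_1·v_2 = (-0.4364)·3 + 0.8729·(-1) + 0.2182·(-1) = -2.4004.
u_2 = v_2 + 2.4004·q_1 = (1.9524, 1.0952, -0.4762).
‖u_2‖ = 2.2887, so q_2 = (0.8531, 0.4785, -0.2081).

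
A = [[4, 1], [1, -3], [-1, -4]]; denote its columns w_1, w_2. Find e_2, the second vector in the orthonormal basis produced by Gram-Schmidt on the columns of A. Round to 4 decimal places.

e_2 = (-0.0224, -0.6607, -0.7503)

e_1 = w_1/‖w_1‖ = (4, 1, -1)/4.2426 = (0.9428, 0.2357, -0.2357).
r_{12} = e_1·w_2 = 1.1785.
u_2 = w_2 − 1.1785·e_1 = (-0.1111, -3.2778, -3.7222).
‖u_2‖ = 4.9610, so e_2 = (-0.0224, -0.6607, -0.7503).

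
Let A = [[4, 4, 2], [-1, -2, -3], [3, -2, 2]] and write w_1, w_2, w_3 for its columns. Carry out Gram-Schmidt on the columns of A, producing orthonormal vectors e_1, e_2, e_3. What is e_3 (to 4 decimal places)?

e_3 = (-0.3651, -0.9129, 0.1826)

e_1 = w_1/‖w_1‖ = (4, -1, 3)/5.0990 = (0.7845, -0.1961, 0.5883).
r_{12} = e_1·w_2 = 2.3534.
u_2 = w_2 − 2.3534·e_1 = (2.1538, -1.5385, -3.3846).
‖u_2‖ = 4.2967, so e_2 = (0.5013, -0.3581, -0.7877).
r_{13} = e_1·w_3 = 3.3340; r_{23} = e_2·w_3 = 0.5013.
u_3 = w_3 − 3.3340·e_1 − 0.5013·e_2 = (-0.8667, -2.1667, 0.4333).
‖u_3‖ = 2.3735, so e_3 = (-0.3651, -0.9129, 0.1826).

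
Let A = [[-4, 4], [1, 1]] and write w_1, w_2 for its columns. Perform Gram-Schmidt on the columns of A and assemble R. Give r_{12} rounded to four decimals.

r_{12} = -3.6380

w_1 = (-4, 1); ‖w_1‖ = 4.1231, so q_1 = (-0.9701, 0.2425).
r_{12} = q_1·w_2 = -3.6380.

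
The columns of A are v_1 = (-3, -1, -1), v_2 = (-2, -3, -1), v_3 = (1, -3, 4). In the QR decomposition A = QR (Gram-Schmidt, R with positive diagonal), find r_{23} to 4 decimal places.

r_{23} = 2.9952

e_1 = v_1/‖v_1‖ = (-3, -1, -1)/3.3166 = (-0.9045, -0.3015, -0.3015).
r_{12} = e_1·v_2 = 3.0151.
u_2 = v_2 − 3.0151·e_1 = (0.7273, -2.0909, -0.0909).
‖u_2‖ = 2.2156, so e_2 = (0.3282, -0.9437, -0.0410).
r_{23} = e_2·v_3 = 2.9952.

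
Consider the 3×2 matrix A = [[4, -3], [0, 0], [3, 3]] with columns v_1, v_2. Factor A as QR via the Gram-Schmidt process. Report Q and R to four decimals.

v_1 = (4, 0, 3); ‖v_1‖ = 5.0000, so q_1 = (0.8000, 0.0000, 0.6000).
q_1·v_2 = 0.8000·(-3) + 0.0000·0 + 0.6000·3 = -0.6000.
u_2 = v_2 + 0.6000·q_1 = (-2.5200, 0.0000, 3.3600).
‖u_2‖ = 4.2000, so q_2 = (-0.6000, 0.0000, 0.8000).

Q = [[0.8000, -0.6000], [0.0000, 0.0000], [0.6000, 0.8000]], R = [[5.0000, -0.6000], [0.0000, 4.2000]]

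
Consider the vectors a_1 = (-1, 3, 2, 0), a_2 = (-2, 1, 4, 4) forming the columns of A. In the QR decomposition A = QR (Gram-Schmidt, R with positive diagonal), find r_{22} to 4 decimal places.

r_{22} = 4.9929

a_1 = (-1, 3, 2, 0); ‖a_1‖ = 3.7417, so q_1 = (-0.2673, 0.8018, 0.5345, 0.0000).
q_1·a_2 = (-0.2673)·(-2) + 0.8018·1 + 0.5345·4 + 0.0000·4 = 3.4744.
u_2 = a_2 − 3.4744·q_1 = (-1.0714, -1.7857, 2.1429, 4.0000).
r_{22} = ‖u_2‖ = 4.9929.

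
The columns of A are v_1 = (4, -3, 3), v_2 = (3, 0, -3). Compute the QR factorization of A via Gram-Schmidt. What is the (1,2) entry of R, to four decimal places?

r_{12} = 0.5145

e_1 = v_1/‖v_1‖ = (4, -3, 3)/5.8310 = (0.6860, -0.5145, 0.5145).
r_{12} = e_1·v_2 = 0.5145.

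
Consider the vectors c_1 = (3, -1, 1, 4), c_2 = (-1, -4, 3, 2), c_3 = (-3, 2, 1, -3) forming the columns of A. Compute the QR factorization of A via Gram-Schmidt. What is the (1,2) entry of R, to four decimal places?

q_1 = c_1/‖c_1‖ = (3, -1, 1, 4)/5.1962 = (0.5774, -0.1925, 0.1925, 0.7698).
r_{12} = q_1·c_2 = 2.3094.

r_{12} = 2.3094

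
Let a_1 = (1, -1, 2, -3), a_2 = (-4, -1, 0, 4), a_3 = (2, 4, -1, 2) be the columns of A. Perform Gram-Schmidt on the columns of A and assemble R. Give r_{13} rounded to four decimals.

a_1 = (1, -1, 2, -3); ‖a_1‖ = 3.8730, so q_1 = (0.2582, -0.2582, 0.5164, -0.7746).
r_{13} = q_1·a_3 = -2.5820.

r_{13} = -2.5820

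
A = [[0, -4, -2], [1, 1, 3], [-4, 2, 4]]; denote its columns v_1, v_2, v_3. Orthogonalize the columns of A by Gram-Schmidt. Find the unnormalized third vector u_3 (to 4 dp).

u_3 = (1.0130, 2.7013, 0.6753)

e_1 = v_1/‖v_1‖ = (0, 1, -4)/4.1231 = (0.0000, 0.2425, -0.9701).
r_{12} = e_1·v_2 = -1.6977.
u_2 = v_2 + 1.6977·e_1 = (-4.0000, 1.4118, 0.3529).
‖u_2‖ = 4.2565, so e_2 = (-0.9397, 0.3317, 0.0829).
r_{13} = e_1·v_3 = -3.1530; r_{23} = e_2·v_3 = 3.2062.
u_3 = v_3 + 3.1530·e_1 − 3.2062·e_2 = (1.0130, 2.7013, 0.6753).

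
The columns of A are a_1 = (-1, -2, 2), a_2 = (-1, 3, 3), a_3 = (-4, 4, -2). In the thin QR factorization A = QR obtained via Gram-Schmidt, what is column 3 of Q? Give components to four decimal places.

q_1 = a_1/‖a_1‖ = (-1, -2, 2)/3.0000 = (-0.3333, -0.6667, 0.6667).
r_{12} = q_1·a_2 = 0.3333.
u_2 = a_2 − 0.3333·q_1 = (-0.8889, 3.2222, 2.7778).
‖u_2‖ = 4.3461, so q_2 = (-0.2045, 0.7414, 0.6391).
r_{13} = q_1·a_3 = -2.6667; r_{23} = q_2·a_3 = 2.5054.
u_3 = a_3 + 2.6667·q_1 − 2.5054·q_2 = (-4.3765, 0.3647, -1.8235).
‖u_3‖ = 4.7552, so q_3 = (-0.9204, 0.0767, -0.3835).

q_3 = (-0.9204, 0.0767, -0.3835)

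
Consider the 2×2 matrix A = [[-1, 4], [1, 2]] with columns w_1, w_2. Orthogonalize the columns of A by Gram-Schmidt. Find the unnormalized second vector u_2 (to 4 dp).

w_1 = (-1, 1); ‖w_1‖ = 1.4142, so e_1 = (-0.7071, 0.7071).
e_1·w_2 = (-0.7071)·4 + 0.7071·2 = -1.4142.
u_2 = w_2 + 1.4142·e_1 = (3.0000, 3.0000).

u_2 = (3.0000, 3.0000)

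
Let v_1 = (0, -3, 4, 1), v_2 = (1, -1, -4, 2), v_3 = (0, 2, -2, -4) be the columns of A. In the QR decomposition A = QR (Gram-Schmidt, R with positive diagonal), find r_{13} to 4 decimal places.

v_1 = (0, -3, 4, 1); ‖v_1‖ = 5.0990, so e_1 = (0.0000, -0.5883, 0.7845, 0.1961).
r_{13} = e_1·v_3 = -3.5301.

r_{13} = -3.5301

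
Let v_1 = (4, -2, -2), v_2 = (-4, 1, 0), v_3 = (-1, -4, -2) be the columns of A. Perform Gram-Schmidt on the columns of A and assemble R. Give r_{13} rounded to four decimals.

r_{13} = 1.6330

v_1 = (4, -2, -2); ‖v_1‖ = 4.8990, so e_1 = (0.8165, -0.4082, -0.4082).
r_{13} = e_1·v_3 = 1.6330.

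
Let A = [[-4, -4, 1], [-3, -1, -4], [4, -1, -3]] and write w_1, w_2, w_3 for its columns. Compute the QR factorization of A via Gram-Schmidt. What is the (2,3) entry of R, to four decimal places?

r_{23} = 1.2618

w_1 = (-4, -3, 4); ‖w_1‖ = 6.4031, so e_1 = (-0.6247, -0.4685, 0.6247).
e_1·w_2 = (-0.6247)·(-4) + (-0.4685)·(-1) + 0.6247·(-1) = 2.3426.
u_2 = w_2 − 2.3426·e_1 = (-2.5366, 0.0976, -2.4634).
‖u_2‖ = 3.5373, so e_2 = (-0.7171, 0.0276, -0.6964).
r_{23} = e_2·w_3 = 1.2618.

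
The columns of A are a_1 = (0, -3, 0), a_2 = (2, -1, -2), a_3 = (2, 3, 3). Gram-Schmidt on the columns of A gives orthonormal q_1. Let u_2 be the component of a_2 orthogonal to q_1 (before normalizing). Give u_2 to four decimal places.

u_2 = (2.0000, 0.0000, -2.0000)

a_1 = (0, -3, 0); ‖a_1‖ = 3.0000, so q_1 = (0.0000, -1.0000, 0.0000).
q_1·a_2 = 0.0000·2 + (-1.0000)·(-1) + 0.0000·(-2) = 1.0000.
u_2 = a_2 − 1.0000·q_1 = (2.0000, 0.0000, -2.0000).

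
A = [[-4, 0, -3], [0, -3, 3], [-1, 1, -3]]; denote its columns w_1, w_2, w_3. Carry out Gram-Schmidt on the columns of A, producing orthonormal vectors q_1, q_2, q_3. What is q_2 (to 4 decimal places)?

w_1 = (-4, 0, -1); ‖w_1‖ = 4.1231, so q_1 = (-0.9701, 0.0000, -0.2425).
q_1·w_2 = (-0.9701)·0 + 0.0000·(-3) + (-0.2425)·1 = -0.2425.
u_2 = w_2 + 0.2425·q_1 = (-0.2353, -3.0000, 0.9412).
‖u_2‖ = 3.1530, so q_2 = (-0.0746, -0.9515, 0.2985).

q_2 = (-0.0746, -0.9515, 0.2985)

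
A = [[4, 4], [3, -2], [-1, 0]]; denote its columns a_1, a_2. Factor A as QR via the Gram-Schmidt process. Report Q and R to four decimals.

Q = [[0.7845, 0.6124], [0.5883, -0.7847], [-0.1961, 0.0957]], R = [[5.0990, 1.9612], [0.0000, 4.0192]]

a_1 = (4, 3, -1); ‖a_1‖ = 5.0990, so q_1 = (0.7845, 0.5883, -0.1961).
q_1·a_2 = 0.7845·4 + 0.5883·(-2) + (-0.1961)·0 = 1.9612.
u_2 = a_2 − 1.9612·q_1 = (2.4615, -3.1538, 0.3846).
‖u_2‖ = 4.0192, so q_2 = (0.6124, -0.7847, 0.0957).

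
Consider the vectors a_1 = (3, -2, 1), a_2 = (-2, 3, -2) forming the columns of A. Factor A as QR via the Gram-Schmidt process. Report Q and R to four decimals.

q_1 = a_1/‖a_1‖ = (3, -2, 1)/3.7417 = (0.8018, -0.5345, 0.2673).
r_{12} = q_1·a_2 = -3.7417.
u_2 = a_2 + 3.7417·q_1 = (1.0000, 1.0000, -1.0000).
‖u_2‖ = 1.7321, so q_2 = (0.5774, 0.5774, -0.5774).

Q = [[0.8018, 0.5774], [-0.5345, 0.5774], [0.2673, -0.5774]], R = [[3.7417, -3.7417], [0.0000, 1.7321]]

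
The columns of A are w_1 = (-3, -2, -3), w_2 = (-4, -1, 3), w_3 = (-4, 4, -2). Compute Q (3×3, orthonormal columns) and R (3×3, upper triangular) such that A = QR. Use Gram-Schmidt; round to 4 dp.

w_1 = (-3, -2, -3); ‖w_1‖ = 4.6904, so e_1 = (-0.6396, -0.4264, -0.6396).
e_1·w_2 = (-0.6396)·(-4) + (-0.4264)·(-1) + (-0.6396)·3 = 1.0660.
u_2 = w_2 − 1.0660·e_1 = (-3.3182, -0.5455, 3.6818).
‖u_2‖ = 4.9863, so e_2 = (-0.6655, -0.1094, 0.7384).
e_1·w_3 = (-0.6396)·(-4) + (-0.4264)·4 + (-0.6396)·(-2) = 2.1320; e_2·w_3 = (-0.6655)·(-4) + (-0.1094)·4 + 0.7384·(-2) = 0.7475.
u_3 = w_3 − 2.1320·e_1 − 0.7475·e_2 = (-2.1389, 4.9909, -1.1883).
‖u_3‖ = 5.5584, so e_3 = (-0.3848, 0.8979, -0.2138).

Q = [[-0.6396, -0.6655, -0.3848], [-0.4264, -0.1094, 0.8979], [-0.6396, 0.7384, -0.2138]], R = [[4.6904, 1.0660, 2.1320], [0.0000, 4.9863, 0.7475], [0.0000, 0.0000, 5.5584]]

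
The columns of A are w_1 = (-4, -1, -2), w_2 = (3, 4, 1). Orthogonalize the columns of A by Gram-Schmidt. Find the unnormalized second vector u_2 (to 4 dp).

u_2 = (-0.4286, 3.1429, -0.7143)

w_1 = (-4, -1, -2); ‖w_1‖ = 4.5826, so q_1 = (-0.8729, -0.2182, -0.4364).
q_1·w_2 = (-0.8729)·3 + (-0.2182)·4 + (-0.4364)·1 = -3.9279.
u_2 = w_2 + 3.9279·q_1 = (-0.4286, 3.1429, -0.7143).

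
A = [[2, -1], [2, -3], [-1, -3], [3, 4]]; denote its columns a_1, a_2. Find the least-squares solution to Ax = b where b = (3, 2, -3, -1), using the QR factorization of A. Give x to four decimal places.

x = (0.6506, -0.2444)

e_1 = a_1/‖a_1‖ = (2, 2, -1, 3)/4.2426 = (0.4714, 0.4714, -0.2357, 0.7071).
r_{12} = e_1·a_2 = 1.6499.
u_2 = a_2 − 1.6499·e_1 = (-1.7778, -3.7778, -2.6111, 2.8333).
‖u_2‖ = 5.6814, so e_2 = (-0.3129, -0.6649, -0.4596, 0.4987).
Qᵀb = (2.3570, -1.3886).
Back-substitute: x_2 = -1.3886/5.6814 = -0.2444.
x_1 = (2.3570 − 1.6499·(-0.2444))/4.2426 = 0.6506.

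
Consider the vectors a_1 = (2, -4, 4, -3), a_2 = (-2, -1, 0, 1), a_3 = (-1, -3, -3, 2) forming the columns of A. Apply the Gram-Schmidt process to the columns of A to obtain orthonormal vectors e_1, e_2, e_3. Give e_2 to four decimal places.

e_2 = (-0.7751, -0.5260, 0.1107, 0.3322)

e_1 = a_1/‖a_1‖ = (2, -4, 4, -3)/6.7082 = (0.2981, -0.5963, 0.5963, -0.4472).
r_{12} = e_1·a_2 = -0.4472.
u_2 = a_2 + 0.4472·e_1 = (-1.8667, -1.2667, 0.2667, 0.8000).
‖u_2‖ = 2.4083, so e_2 = (-0.7751, -0.5260, 0.1107, 0.3322).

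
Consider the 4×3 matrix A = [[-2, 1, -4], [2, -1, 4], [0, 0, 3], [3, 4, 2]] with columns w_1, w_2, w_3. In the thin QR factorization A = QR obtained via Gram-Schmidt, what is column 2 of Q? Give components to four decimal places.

q_1 = w_1/‖w_1‖ = (-2, 2, 0, 3)/4.1231 = (-0.4851, 0.4851, 0.0000, 0.7276).
r_{12} = q_1·w_2 = 1.9403.
u_2 = w_2 − 1.9403·q_1 = (1.9412, -1.9412, 0.0000, 2.5882).
‖u_2‖ = 3.7730, so q_2 = (0.5145, -0.5145, 0.0000, 0.6860).

q_2 = (0.5145, -0.5145, 0.0000, 0.6860)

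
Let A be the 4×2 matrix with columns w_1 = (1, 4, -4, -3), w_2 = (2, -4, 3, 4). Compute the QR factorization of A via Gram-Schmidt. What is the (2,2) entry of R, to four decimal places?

r_{22} = 3.2587

w_1 = (1, 4, -4, -3); ‖w_1‖ = 6.4807, so q_1 = (0.1543, 0.6172, -0.6172, -0.4629).
q_1·w_2 = 0.1543·2 + 0.6172·(-4) + (-0.6172)·3 + (-0.4629)·4 = -5.8635.
u_2 = w_2 + 5.8635·q_1 = (2.9048, -0.3810, -0.6190, 1.2857).
r_{22} = ‖u_2‖ = 3.2587.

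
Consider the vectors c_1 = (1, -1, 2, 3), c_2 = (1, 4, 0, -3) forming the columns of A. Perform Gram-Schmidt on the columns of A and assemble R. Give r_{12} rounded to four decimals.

c_1 = (1, -1, 2, 3); ‖c_1‖ = 3.8730, so e_1 = (0.2582, -0.2582, 0.5164, 0.7746).
r_{12} = e_1·c_2 = -3.0984.

r_{12} = -3.0984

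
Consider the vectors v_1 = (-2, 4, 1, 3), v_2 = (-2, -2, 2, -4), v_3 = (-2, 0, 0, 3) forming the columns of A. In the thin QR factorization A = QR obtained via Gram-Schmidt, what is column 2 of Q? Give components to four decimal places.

v_1 = (-2, 4, 1, 3); ‖v_1‖ = 5.4772, so q_1 = (-0.3651, 0.7303, 0.1826, 0.5477).
q_1·v_2 = (-0.3651)·(-2) + 0.7303·(-2) + 0.1826·2 + 0.5477·(-4) = -2.5560.
u_2 = v_2 + 2.5560·q_1 = (-2.9333, -0.1333, 2.4667, -2.6000).
‖u_2‖ = 4.6332, so q_2 = (-0.6331, -0.0288, 0.5324, -0.5612).

q_2 = (-0.6331, -0.0288, 0.5324, -0.5612)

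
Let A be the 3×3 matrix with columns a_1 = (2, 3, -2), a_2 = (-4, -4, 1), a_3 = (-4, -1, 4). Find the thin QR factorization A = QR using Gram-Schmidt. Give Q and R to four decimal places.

Q = [[0.4851, -0.6633, -0.5698], [0.7276, -0.0553, 0.6838], [-0.4851, -0.7463, 0.4558]], R = [[4.1231, -5.3358, -4.6082], [0.0000, 2.1282, -0.2764], [0.0000, 0.0000, 3.4188]]

a_1 = (2, 3, -2); ‖a_1‖ = 4.1231, so q_1 = (0.4851, 0.7276, -0.4851).
q_1·a_2 = 0.4851·(-4) + 0.7276·(-4) + (-0.4851)·1 = -5.3358.
u_2 = a_2 + 5.3358·q_1 = (-1.4118, -0.1176, -1.5882).
‖u_2‖ = 2.1282, so q_2 = (-0.6633, -0.0553, -0.7463).
q_1·a_3 = 0.4851·(-4) + 0.7276·(-1) + (-0.4851)·4 = -4.6082; q_2·a_3 = (-0.6633)·(-4) + (-0.0553)·(-1) + (-0.7463)·4 = -0.2764.
u_3 = a_3 + 4.6082·q_1 + 0.2764·q_2 = (-1.9481, 2.3377, 1.5584).
‖u_3‖ = 3.4188, so q_3 = (-0.5698, 0.6838, 0.4558).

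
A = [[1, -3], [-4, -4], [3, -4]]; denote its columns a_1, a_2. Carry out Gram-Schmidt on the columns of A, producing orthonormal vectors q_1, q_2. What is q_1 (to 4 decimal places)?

q_1 = (0.1961, -0.7845, 0.5883)

q_1 = a_1/‖a_1‖ = (1, -4, 3)/5.0990 = (0.1961, -0.7845, 0.5883).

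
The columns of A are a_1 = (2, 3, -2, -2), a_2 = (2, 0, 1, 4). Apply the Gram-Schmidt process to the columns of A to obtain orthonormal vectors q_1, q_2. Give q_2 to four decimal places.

q_1 = a_1/‖a_1‖ = (2, 3, -2, -2)/4.5826 = (0.4364, 0.6547, -0.4364, -0.4364).
r_{12} = q_1·a_2 = -1.3093.
u_2 = a_2 + 1.3093·q_1 = (2.5714, 0.8571, 0.4286, 3.4286).
‖u_2‖ = 4.3916, so q_2 = (0.5855, 0.1952, 0.0976, 0.7807).

q_2 = (0.5855, 0.1952, 0.0976, 0.7807)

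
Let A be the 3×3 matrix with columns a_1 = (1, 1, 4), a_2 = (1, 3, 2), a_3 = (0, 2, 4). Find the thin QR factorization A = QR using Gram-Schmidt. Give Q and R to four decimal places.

e_1 = a_1/‖a_1‖ = (1, 1, 4)/4.2426 = (0.2357, 0.2357, 0.9428).
r_{12} = e_1·a_2 = 2.8284.
u_2 = a_2 − 2.8284·e_1 = (0.3333, 2.3333, -0.6667).
‖u_2‖ = 2.4495, so e_2 = (0.1361, 0.9526, -0.2722).
r_{13} = e_1·a_3 = 4.2426; r_{23} = e_2·a_3 = 0.8165.
u_3 = a_3 − 4.2426·e_1 − 0.8165·e_2 = (-1.1111, 0.2222, 0.2222).
‖u_3‖ = 1.1547, so e_3 = (-0.9623, 0.1925, 0.1925).

Q = [[0.2357, 0.1361, -0.9623], [0.2357, 0.9526, 0.1925], [0.9428, -0.2722, 0.1925]], R = [[4.2426, 2.8284, 4.2426], [0.0000, 2.4495, 0.8165], [0.0000, 0.0000, 1.1547]]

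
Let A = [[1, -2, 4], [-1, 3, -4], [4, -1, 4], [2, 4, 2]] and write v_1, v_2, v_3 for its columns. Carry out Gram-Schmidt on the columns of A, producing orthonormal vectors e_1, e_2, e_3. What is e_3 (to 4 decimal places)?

e_1 = v_1/‖v_1‖ = (1, -1, 4, 2)/4.6904 = (0.2132, -0.2132, 0.8528, 0.4264).
r_{12} = e_1·v_2 = -0.2132.
u_2 = v_2 + 0.2132·e_1 = (-1.9545, 2.9545, -0.8182, 4.0909).
‖u_2‖ = 5.4731, so e_2 = (-0.3571, 0.5398, -0.1495, 0.7475).
r_{13} = e_1·v_3 = 5.9696; r_{23} = e_2·v_3 = -2.6909.
u_3 = v_3 − 5.9696·e_1 + 2.6909·e_2 = (1.7663, -1.2747, -1.4932, 1.4659).
‖u_3‖ = 3.0204, so e_3 = (0.5848, -0.4220, -0.4944, 0.4853).

e_3 = (0.5848, -0.4220, -0.4944, 0.4853)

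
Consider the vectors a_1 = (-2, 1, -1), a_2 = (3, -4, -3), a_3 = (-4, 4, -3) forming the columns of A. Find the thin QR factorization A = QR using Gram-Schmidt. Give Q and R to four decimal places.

Q = [[-0.8165, 0.1312, 0.5623], [0.4082, -0.5575, 0.7229], [-0.4082, -0.8198, -0.4016]], R = [[2.4495, -2.8577, 6.1237], [0.0000, 5.0827, -0.2951], [0.0000, 0.0000, 1.8474]]

a_1 = (-2, 1, -1); ‖a_1‖ = 2.4495, so e_1 = (-0.8165, 0.4082, -0.4082).
e_1·a_2 = (-0.8165)·3 + 0.4082·(-4) + (-0.4082)·(-3) = -2.8577.
u_2 = a_2 + 2.8577·e_1 = (0.6667, -2.8333, -4.1667).
‖u_2‖ = 5.0827, so e_2 = (0.1312, -0.5575, -0.8198).
e_1·a_3 = (-0.8165)·(-4) + 0.4082·4 + (-0.4082)·(-3) = 6.1237; e_2·a_3 = 0.1312·(-4) + (-0.5575)·4 + (-0.8198)·(-3) = -0.2951.
u_3 = a_3 − 6.1237·e_1 + 0.2951·e_2 = (1.0387, 1.3355, -0.7419).
‖u_3‖ = 1.8474, so e_3 = (0.5623, 0.7229, -0.4016).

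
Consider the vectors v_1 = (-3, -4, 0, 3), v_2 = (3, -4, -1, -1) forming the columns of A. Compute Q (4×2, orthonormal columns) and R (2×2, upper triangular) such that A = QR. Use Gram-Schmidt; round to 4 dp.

Q = [[-0.5145, 0.6510], [-0.6860, -0.6852], [0.0000, -0.1941], [0.5145, -0.2627]], R = [[5.8310, 0.6860], [0.0000, 5.1507]]

q_1 = v_1/‖v_1‖ = (-3, -4, 0, 3)/5.8310 = (-0.5145, -0.6860, 0.0000, 0.5145).
r_{12} = q_1·v_2 = 0.6860.
u_2 = v_2 − 0.6860·q_1 = (3.3529, -3.5294, -1.0000, -1.3529).
‖u_2‖ = 5.1507, so q_2 = (0.6510, -0.6852, -0.1941, -0.2627).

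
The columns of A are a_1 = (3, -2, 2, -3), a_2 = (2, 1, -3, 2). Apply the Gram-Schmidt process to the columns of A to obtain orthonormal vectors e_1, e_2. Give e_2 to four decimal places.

a_1 = (3, -2, 2, -3); ‖a_1‖ = 5.0990, so e_1 = (0.5883, -0.3922, 0.3922, -0.5883).
e_1·a_2 = 0.5883·2 + (-0.3922)·1 + 0.3922·(-3) + (-0.5883)·2 = -1.5689.
u_2 = a_2 + 1.5689·e_1 = (2.9231, 0.3846, -2.3846, 1.0769).
‖u_2‖ = 3.9419, so e_2 = (0.7415, 0.0976, -0.6049, 0.2732).

e_2 = (0.7415, 0.0976, -0.6049, 0.2732)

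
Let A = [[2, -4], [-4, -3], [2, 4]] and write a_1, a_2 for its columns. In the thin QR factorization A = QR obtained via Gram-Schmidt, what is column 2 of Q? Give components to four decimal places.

q_2 = (-0.8452, -0.1690, 0.5071)

a_1 = (2, -4, 2); ‖a_1‖ = 4.8990, so q_1 = (0.4082, -0.8165, 0.4082).
q_1·a_2 = 0.4082·(-4) + (-0.8165)·(-3) + 0.4082·4 = 2.4495.
u_2 = a_2 − 2.4495·q_1 = (-5.0000, -1.0000, 3.0000).
‖u_2‖ = 5.9161, so q_2 = (-0.8452, -0.1690, 0.5071).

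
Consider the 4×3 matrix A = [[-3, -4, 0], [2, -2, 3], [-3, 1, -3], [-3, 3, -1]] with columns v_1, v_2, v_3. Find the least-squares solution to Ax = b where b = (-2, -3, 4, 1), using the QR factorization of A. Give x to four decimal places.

q_1 = v_1/‖v_1‖ = (-3, 2, -3, -3)/5.5678 = (-0.5388, 0.3592, -0.5388, -0.5388).
r_{12} = q_1·v_2 = -0.7184.
u_2 = v_2 + 0.7184·q_1 = (-4.3871, -1.7419, 0.6129, 2.6129).
‖u_2‖ = 5.4299, so q_2 = (-0.8080, -0.3208, 0.1129, 0.4812).
r_{13} = q_1·v_3 = 3.2329; r_{23} = q_2·v_3 = -1.7822.
u_3 = v_3 − 3.2329·q_1 + 1.7822·q_2 = (0.3020, 1.2670, -1.0569, 1.5996).
‖u_3‖ = 2.3178, so q_3 = (0.1303, 0.5466, -0.4560, 0.6901).
Qᵀb = (-2.6941, 3.5110, -3.0343).
Back-substitute: x_3 = -3.0343/2.3178 = -1.3092.
x_2 = (3.5110 + 1.7822·(-1.3092))/5.4299 = 0.2169.
x_1 = (-2.6941 + 0.7184·0.2169 − 3.2329·(-1.3092))/5.5678 = 0.3043.

x = (0.3043, 0.2169, -1.3092)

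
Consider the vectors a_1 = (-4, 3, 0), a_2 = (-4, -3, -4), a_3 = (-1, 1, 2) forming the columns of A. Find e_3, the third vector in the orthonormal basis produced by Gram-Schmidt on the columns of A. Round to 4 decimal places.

a_1 = (-4, 3, 0); ‖a_1‖ = 5.0000, so e_1 = (-0.8000, 0.6000, 0.0000).
e_1·a_2 = (-0.8000)·(-4) + 0.6000·(-3) + 0.0000·(-4) = 1.4000.
u_2 = a_2 − 1.4000·e_1 = (-2.8800, -3.8400, -4.0000).
‖u_2‖ = 6.2482, so e_2 = (-0.4609, -0.6146, -0.6402).
e_1·a_3 = (-0.8000)·(-1) + 0.6000·1 + 0.0000·2 = 1.4000; e_2·a_3 = (-0.4609)·(-1) + (-0.6146)·1 + (-0.6402)·2 = -1.4340.
u_3 = a_3 − 1.4000·e_1 + 1.4340·e_2 = (-0.5410, -0.7213, 1.0820).
‖u_3‖ = 1.4084, so e_3 = (-0.3841, -0.5121, 0.7682).

e_3 = (-0.3841, -0.5121, 0.7682)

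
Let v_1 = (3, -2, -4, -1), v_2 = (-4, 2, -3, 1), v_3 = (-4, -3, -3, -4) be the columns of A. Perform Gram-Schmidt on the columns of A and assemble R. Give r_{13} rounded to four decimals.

v_1 = (3, -2, -4, -1); ‖v_1‖ = 5.4772, so q_1 = (0.5477, -0.3651, -0.7303, -0.1826).
r_{13} = q_1·v_3 = 1.8257.

r_{13} = 1.8257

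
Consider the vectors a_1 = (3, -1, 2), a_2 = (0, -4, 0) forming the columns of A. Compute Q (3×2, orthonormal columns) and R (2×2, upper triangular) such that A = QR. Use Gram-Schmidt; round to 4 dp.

q_1 = a_1/‖a_1‖ = (3, -1, 2)/3.7417 = (0.8018, -0.2673, 0.5345).
r_{12} = q_1·a_2 = 1.0690.
u_2 = a_2 − 1.0690·q_1 = (-0.8571, -3.7143, -0.5714).
‖u_2‖ = 3.8545, so q_2 = (-0.2224, -0.9636, -0.1482).

Q = [[0.8018, -0.2224], [-0.2673, -0.9636], [0.5345, -0.1482]], R = [[3.7417, 1.0690], [0.0000, 3.8545]]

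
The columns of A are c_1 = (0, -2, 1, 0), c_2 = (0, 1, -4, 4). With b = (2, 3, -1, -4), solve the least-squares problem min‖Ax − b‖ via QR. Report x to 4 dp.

c_1 = (0, -2, 1, 0); ‖c_1‖ = 2.2361, so e_1 = (0.0000, -0.8944, 0.4472, 0.0000).
e_1·c_2 = 0.0000·0 + (-0.8944)·1 + 0.4472·(-4) + 0.0000·4 = -2.6833.
u_2 = c_2 + 2.6833·e_1 = (0.0000, -1.4000, -2.8000, 4.0000).
‖u_2‖ = 5.0794, so e_2 = (0.0000, -0.2756, -0.5512, 0.7875).
Qᵀb = (-3.1305, -3.4256).
Back-substitute: x_2 = -3.4256/5.0794 = -0.6744.
x_1 = (-3.1305 + 2.6833·(-0.6744))/2.2361 = -2.2093.

x = (-2.2093, -0.6744)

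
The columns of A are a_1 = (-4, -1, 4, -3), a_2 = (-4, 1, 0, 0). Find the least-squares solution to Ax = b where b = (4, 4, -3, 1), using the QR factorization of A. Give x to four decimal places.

x = (-0.8487, 0.0429)

a_1 = (-4, -1, 4, -3); ‖a_1‖ = 6.4807, so q_1 = (-0.6172, -0.1543, 0.6172, -0.4629).
q_1·a_2 = (-0.6172)·(-4) + (-0.1543)·1 + 0.6172·0 + (-0.4629)·0 = 2.3146.
u_2 = a_2 − 2.3146·q_1 = (-2.5714, 1.3571, -1.4286, 1.0714).
‖u_2‖ = 3.4122, so q_2 = (-0.7536, 0.3977, -0.4187, 0.3140).
Qᵀb = (-5.4006, 0.1465).
Back-substitute: x_2 = 0.1465/3.4122 = 0.0429.
x_1 = (-5.4006 − 2.3146·0.0429)/6.4807 = -0.8487.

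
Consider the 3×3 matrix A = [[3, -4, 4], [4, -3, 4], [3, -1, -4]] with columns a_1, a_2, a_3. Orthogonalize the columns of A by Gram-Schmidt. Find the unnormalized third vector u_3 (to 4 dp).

u_3 = (-1.4194, 2.5548, -1.9871)

e_1 = a_1/‖a_1‖ = (3, 4, 3)/5.8310 = (0.5145, 0.6860, 0.5145).
r_{12} = e_1·a_2 = -4.6305.
u_2 = a_2 + 4.6305·e_1 = (-1.6176, 0.1765, 1.3824).
‖u_2‖ = 2.1351, so e_2 = (-0.7576, 0.0827, 0.6474).
r_{13} = e_1·a_3 = 2.7440; r_{23} = e_2·a_3 = -5.2896.
u_3 = a_3 − 2.7440·e_1 + 5.2896·e_2 = (-1.4194, 2.5548, -1.9871).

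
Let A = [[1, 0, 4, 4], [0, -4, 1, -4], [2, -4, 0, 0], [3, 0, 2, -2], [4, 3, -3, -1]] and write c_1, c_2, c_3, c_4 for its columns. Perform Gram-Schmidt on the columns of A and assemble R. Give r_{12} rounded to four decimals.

e_1 = c_1/‖c_1‖ = (1, 0, 2, 3, 4)/5.4772 = (0.1826, 0.0000, 0.3651, 0.5477, 0.7303).
r_{12} = e_1·c_2 = 0.7303.

r_{12} = 0.7303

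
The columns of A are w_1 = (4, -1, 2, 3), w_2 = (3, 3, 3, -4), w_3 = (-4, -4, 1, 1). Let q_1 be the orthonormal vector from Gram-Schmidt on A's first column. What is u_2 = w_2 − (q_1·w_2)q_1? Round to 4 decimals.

u_2 = (2.6000, 3.1000, 2.8000, -4.3000)

w_1 = (4, -1, 2, 3); ‖w_1‖ = 5.4772, so q_1 = (0.7303, -0.1826, 0.3651, 0.5477).
q_1·w_2 = 0.7303·3 + (-0.1826)·3 + 0.3651·3 + 0.5477·(-4) = 0.5477.
u_2 = w_2 − 0.5477·q_1 = (2.6000, 3.1000, 2.8000, -4.3000).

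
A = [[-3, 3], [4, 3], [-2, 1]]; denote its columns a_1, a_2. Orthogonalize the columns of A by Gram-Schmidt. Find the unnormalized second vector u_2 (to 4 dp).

e_1 = a_1/‖a_1‖ = (-3, 4, -2)/5.3852 = (-0.5571, 0.7428, -0.3714).
r_{12} = e_1·a_2 = 0.1857.
u_2 = a_2 − 0.1857·e_1 = (3.1034, 2.8621, 1.0690).

u_2 = (3.1034, 2.8621, 1.0690)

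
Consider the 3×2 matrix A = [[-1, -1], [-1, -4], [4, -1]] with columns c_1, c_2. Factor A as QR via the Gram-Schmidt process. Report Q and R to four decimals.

Q = [[-0.2357, -0.2230], [-0.2357, -0.9312], [0.9428, -0.2885]], R = [[4.2426, 0.2357], [0.0000, 4.2361]]

c_1 = (-1, -1, 4); ‖c_1‖ = 4.2426, so e_1 = (-0.2357, -0.2357, 0.9428).
e_1·c_2 = (-0.2357)·(-1) + (-0.2357)·(-4) + 0.9428·(-1) = 0.2357.
u_2 = c_2 − 0.2357·e_1 = (-0.9444, -3.9444, -1.2222).
‖u_2‖ = 4.2361, so e_2 = (-0.2230, -0.9312, -0.2885).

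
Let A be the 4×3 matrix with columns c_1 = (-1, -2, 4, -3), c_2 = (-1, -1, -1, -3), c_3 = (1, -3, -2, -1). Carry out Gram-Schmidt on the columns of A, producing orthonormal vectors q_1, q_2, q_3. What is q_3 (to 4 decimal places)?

c_1 = (-1, -2, 4, -3); ‖c_1‖ = 5.4772, so q_1 = (-0.1826, -0.3651, 0.7303, -0.5477).
q_1·c_2 = (-0.1826)·(-1) + (-0.3651)·(-1) + 0.7303·(-1) + (-0.5477)·(-3) = 1.4606.
u_2 = c_2 − 1.4606·q_1 = (-0.7333, -0.4667, -2.0667, -2.2000).
‖u_2‖ = 3.1411, so q_2 = (-0.2335, -0.1486, -0.6579, -0.7004).
q_1·c_3 = (-0.1826)·1 + (-0.3651)·(-3) + 0.7303·(-2) + (-0.5477)·(-1) = 0.0000; q_2·c_3 = (-0.2335)·1 + (-0.1486)·(-3) + (-0.6579)·(-2) + (-0.7004)·(-1) = 2.2285.
u_3 = c_3 + 0.0000·q_1 − 2.2285·q_2 = (1.5203, -2.6689, -0.5338, 0.5608).
‖u_3‖ = 3.1676, so q_3 = (0.4799, -0.8426, -0.1685, 0.1770).

q_3 = (0.4799, -0.8426, -0.1685, 0.1770)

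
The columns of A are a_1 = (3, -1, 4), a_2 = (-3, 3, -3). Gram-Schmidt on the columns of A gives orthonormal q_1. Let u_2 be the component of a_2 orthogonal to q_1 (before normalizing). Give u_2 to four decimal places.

u_2 = (-0.2308, 2.0769, 0.6923)

q_1 = a_1/‖a_1‖ = (3, -1, 4)/5.0990 = (0.5883, -0.1961, 0.7845).
r_{12} = q_1·a_2 = -4.7068.
u_2 = a_2 + 4.7068·q_1 = (-0.2308, 2.0769, 0.6923).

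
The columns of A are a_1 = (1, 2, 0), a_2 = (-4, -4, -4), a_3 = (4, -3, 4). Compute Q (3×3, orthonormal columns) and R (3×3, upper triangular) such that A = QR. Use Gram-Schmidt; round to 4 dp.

Q = [[0.4472, -0.3651, 0.8165], [0.8944, 0.1826, -0.4082], [0.0000, -0.9129, -0.4082]], R = [[2.2361, -5.3666, -0.8944], [0.0000, 4.3818, -5.6598], [0.0000, 0.0000, 2.8577]]

a_1 = (1, 2, 0); ‖a_1‖ = 2.2361, so q_1 = (0.4472, 0.8944, 0.0000).
q_1·a_2 = 0.4472·(-4) + 0.8944·(-4) + 0.0000·(-4) = -5.3666.
u_2 = a_2 + 5.3666·q_1 = (-1.6000, 0.8000, -4.0000).
‖u_2‖ = 4.3818, so q_2 = (-0.3651, 0.1826, -0.9129).
q_1·a_3 = 0.4472·4 + 0.8944·(-3) + 0.0000·4 = -0.8944; q_2·a_3 = (-0.3651)·4 + 0.1826·(-3) + (-0.9129)·4 = -5.6598.
u_3 = a_3 + 0.8944·q_1 + 5.6598·q_2 = (2.3333, -1.1667, -1.1667).
‖u_3‖ = 2.8577, so q_3 = (0.8165, -0.4082, -0.4082).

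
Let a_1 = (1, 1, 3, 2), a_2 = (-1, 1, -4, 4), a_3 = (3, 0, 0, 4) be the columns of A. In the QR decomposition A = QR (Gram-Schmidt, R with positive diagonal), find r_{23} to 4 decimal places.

a_1 = (1, 1, 3, 2); ‖a_1‖ = 3.8730, so q_1 = (0.2582, 0.2582, 0.7746, 0.5164).
q_1·a_2 = 0.2582·(-1) + 0.2582·1 + 0.7746·(-4) + 0.5164·4 = -1.0328.
u_2 = a_2 + 1.0328·q_1 = (-0.7333, 1.2667, -3.2000, 4.5333).
‖u_2‖ = 5.7388, so q_2 = (-0.1278, 0.2207, -0.5576, 0.7900).
r_{23} = q_2·a_3 = 2.7764.

r_{23} = 2.7764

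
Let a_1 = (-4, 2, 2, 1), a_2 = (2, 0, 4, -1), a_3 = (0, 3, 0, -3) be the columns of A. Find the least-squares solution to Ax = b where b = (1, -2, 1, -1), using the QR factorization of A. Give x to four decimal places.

q_1 = a_1/‖a_1‖ = (-4, 2, 2, 1)/5.0000 = (-0.8000, 0.4000, 0.4000, 0.2000).
r_{12} = q_1·a_2 = -0.2000.
u_2 = a_2 + 0.2000·q_1 = (1.8400, 0.0800, 4.0800, -0.9600).
‖u_2‖ = 4.5782, so q_2 = (0.4019, 0.0175, 0.8912, -0.2097).
r_{13} = q_1·a_3 = 0.6000; r_{23} = q_2·a_3 = 0.6815.
u_3 = a_3 − 0.6000·q_1 − 0.6815·q_2 = (0.2061, 2.7481, -0.8473, -2.9771).
‖u_3‖ = 4.1443, so q_3 = (0.0497, 0.6631, -0.2045, -0.7184).
Qᵀb = (-1.4000, 1.4678, -0.7626).
Back-substitute: x_3 = -0.7626/4.1443 = -0.1840.
x_2 = (1.4678 − 0.6815·(-0.1840))/4.5782 = 0.3480.
x_1 = (-1.4000 + 0.2000·0.3480 − 0.6000·(-0.1840))/5.0000 = -0.2440.

x = (-0.2440, 0.3480, -0.1840)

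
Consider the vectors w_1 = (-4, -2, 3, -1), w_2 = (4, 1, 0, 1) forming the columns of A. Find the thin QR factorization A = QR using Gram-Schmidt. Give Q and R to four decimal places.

w_1 = (-4, -2, 3, -1); ‖w_1‖ = 5.4772, so e_1 = (-0.7303, -0.3651, 0.5477, -0.1826).
e_1·w_2 = (-0.7303)·4 + (-0.3651)·1 + 0.5477·0 + (-0.1826)·1 = -3.4689.
u_2 = w_2 + 3.4689·e_1 = (1.4667, -0.2667, 1.9000, 0.3667).
‖u_2‖ = 2.4427, so e_2 = (0.6004, -0.1092, 0.7778, 0.1501).

Q = [[-0.7303, 0.6004], [-0.3651, -0.1092], [0.5477, 0.7778], [-0.1826, 0.1501]], R = [[5.4772, -3.4689], [0.0000, 2.4427]]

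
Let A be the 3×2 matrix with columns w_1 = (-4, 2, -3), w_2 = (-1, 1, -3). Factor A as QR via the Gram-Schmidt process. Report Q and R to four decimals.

q_1 = w_1/‖w_1‖ = (-4, 2, -3)/5.3852 = (-0.7428, 0.3714, -0.5571).
r_{12} = q_1·w_2 = 2.7854.
u_2 = w_2 − 2.7854·q_1 = (1.0690, -0.0345, -1.4483).
‖u_2‖ = 1.8004, so q_2 = (0.5937, -0.0192, -0.8044).

Q = [[-0.7428, 0.5937], [0.3714, -0.0192], [-0.5571, -0.8044]], R = [[5.3852, 2.7854], [0.0000, 1.8004]]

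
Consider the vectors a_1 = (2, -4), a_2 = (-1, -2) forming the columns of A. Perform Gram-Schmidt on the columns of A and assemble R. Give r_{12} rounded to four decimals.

r_{12} = 1.3416

e_1 = a_1/‖a_1‖ = (2, -4)/4.4721 = (0.4472, -0.8944).
r_{12} = e_1·a_2 = 1.3416.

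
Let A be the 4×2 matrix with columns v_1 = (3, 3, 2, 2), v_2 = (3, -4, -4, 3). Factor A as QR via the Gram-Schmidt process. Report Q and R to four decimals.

Q = [[0.5883, 0.5108], [0.5883, -0.4888], [0.3922, -0.5163], [0.3922, 0.4833]], R = [[5.0990, -0.9806], [0.0000, 7.0027]]

e_1 = v_1/‖v_1‖ = (3, 3, 2, 2)/5.0990 = (0.5883, 0.5883, 0.3922, 0.3922).
r_{12} = e_1·v_2 = -0.9806.
u_2 = v_2 + 0.9806·e_1 = (3.5769, -3.4231, -3.6154, 3.3846).
‖u_2‖ = 7.0027, so e_2 = (0.5108, -0.4888, -0.5163, 0.4833).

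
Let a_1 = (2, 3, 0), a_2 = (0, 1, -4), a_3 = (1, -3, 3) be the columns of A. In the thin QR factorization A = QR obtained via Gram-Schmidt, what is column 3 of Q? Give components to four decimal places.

e_3 = (0.8242, -0.5494, -0.1374)

a_1 = (2, 3, 0); ‖a_1‖ = 3.6056, so e_1 = (0.5547, 0.8321, 0.0000).
e_1·a_2 = 0.5547·0 + 0.8321·1 + 0.0000·(-4) = 0.8321.
u_2 = a_2 − 0.8321·e_1 = (-0.4615, 0.3077, -4.0000).
‖u_2‖ = 4.0383, so e_2 = (-0.1143, 0.0762, -0.9905).
e_1·a_3 = 0.5547·1 + 0.8321·(-3) + 0.0000·3 = -1.9415; e_2·a_3 = (-0.1143)·1 + 0.0762·(-3) + (-0.9905)·3 = -3.3144.
u_3 = a_3 + 1.9415·e_1 + 3.3144·e_2 = (1.6981, -1.1321, -0.2830).
‖u_3‖ = 2.0604, so e_3 = (0.8242, -0.5494, -0.1374).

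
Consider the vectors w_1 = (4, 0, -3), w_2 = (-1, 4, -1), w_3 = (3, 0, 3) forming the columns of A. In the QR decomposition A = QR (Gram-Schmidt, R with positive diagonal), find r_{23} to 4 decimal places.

r_{23} = -1.3875

w_1 = (4, 0, -3); ‖w_1‖ = 5.0000, so q_1 = (0.8000, 0.0000, -0.6000).
q_1·w_2 = 0.8000·(-1) + 0.0000·4 + (-0.6000)·(-1) = -0.2000.
u_2 = w_2 + 0.2000·q_1 = (-0.8400, 4.0000, -1.1200).
‖u_2‖ = 4.2379, so q_2 = (-0.1982, 0.9439, -0.2643).
r_{23} = q_2·w_3 = -1.3875.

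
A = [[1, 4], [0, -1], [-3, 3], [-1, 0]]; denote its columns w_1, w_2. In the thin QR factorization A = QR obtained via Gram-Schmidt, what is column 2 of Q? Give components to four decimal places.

q_2 = (0.9145, -0.2053, 0.3359, -0.0933)

w_1 = (1, 0, -3, -1); ‖w_1‖ = 3.3166, so q_1 = (0.3015, 0.0000, -0.9045, -0.3015).
q_1·w_2 = 0.3015·4 + 0.0000·(-1) + (-0.9045)·3 + (-0.3015)·0 = -1.5076.
u_2 = w_2 + 1.5076·q_1 = (4.4545, -1.0000, 1.6364, -0.4545).
‖u_2‖ = 4.8711, so q_2 = (0.9145, -0.2053, 0.3359, -0.0933).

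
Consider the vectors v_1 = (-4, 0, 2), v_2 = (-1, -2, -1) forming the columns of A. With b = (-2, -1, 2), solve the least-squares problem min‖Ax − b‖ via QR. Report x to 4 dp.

x = (0.5862, 0.1379)

e_1 = v_1/‖v_1‖ = (-4, 0, 2)/4.4721 = (-0.8944, 0.0000, 0.4472).
r_{12} = e_1·v_2 = 0.4472.
u_2 = v_2 − 0.4472·e_1 = (-0.6000, -2.0000, -1.2000).
‖u_2‖ = 2.4083, so e_2 = (-0.2491, -0.8305, -0.4983).
Qᵀb = (2.6833, 0.3322).
Back-substitute: x_2 = 0.3322/2.4083 = 0.1379.
x_1 = (2.6833 − 0.4472·0.1379)/4.4721 = 0.5862.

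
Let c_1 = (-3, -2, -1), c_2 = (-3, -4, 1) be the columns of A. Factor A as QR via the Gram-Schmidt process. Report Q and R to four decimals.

c_1 = (-3, -2, -1); ‖c_1‖ = 3.7417, so q_1 = (-0.8018, -0.5345, -0.2673).
q_1·c_2 = (-0.8018)·(-3) + (-0.5345)·(-4) + (-0.2673)·1 = 4.2762.
u_2 = c_2 − 4.2762·q_1 = (0.4286, -1.7143, 2.1429).
‖u_2‖ = 2.7775, so q_2 = (0.1543, -0.6172, 0.7715).

Q = [[-0.8018, 0.1543], [-0.5345, -0.6172], [-0.2673, 0.7715]], R = [[3.7417, 4.2762], [0.0000, 2.7775]]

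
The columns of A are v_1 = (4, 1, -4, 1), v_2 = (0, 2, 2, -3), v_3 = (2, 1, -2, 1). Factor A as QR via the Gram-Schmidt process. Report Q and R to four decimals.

v_1 = (4, 1, -4, 1); ‖v_1‖ = 5.8310, so q_1 = (0.6860, 0.1715, -0.6860, 0.1715).
q_1·v_2 = 0.6860·0 + 0.1715·2 + (-0.6860)·2 + 0.1715·(-3) = -1.5435.
u_2 = v_2 + 1.5435·q_1 = (1.0588, 2.2647, 0.9412, -2.7353).
‖u_2‖ = 3.8233, so q_2 = (0.2769, 0.5923, 0.2462, -0.7154).
q_1·v_3 = 0.6860·2 + 0.1715·1 + (-0.6860)·(-2) + 0.1715·1 = 3.0870; q_2·v_3 = 0.2769·2 + 0.5923·1 + 0.2462·(-2) + (-0.7154)·1 = -0.0615.
u_3 = v_3 − 3.0870·q_1 + 0.0615·q_2 = (-0.1006, 0.5070, 0.1328, 0.4266).
‖u_3‖ = 0.6832, so q_3 = (-0.1472, 0.7421, 0.1944, 0.6243).

Q = [[0.6860, 0.2769, -0.1472], [0.1715, 0.5923, 0.7421], [-0.6860, 0.2462, 0.1944], [0.1715, -0.7154, 0.6243]], R = [[5.8310, -1.5435, 3.0870], [0.0000, 3.8233, -0.0615], [0.0000, 0.0000, 0.6832]]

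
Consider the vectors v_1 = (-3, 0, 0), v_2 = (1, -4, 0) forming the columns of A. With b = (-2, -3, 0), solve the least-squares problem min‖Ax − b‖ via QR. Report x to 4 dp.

x = (0.9167, 0.7500)

e_1 = v_1/‖v_1‖ = (-3, 0, 0)/3.0000 = (-1.0000, 0.0000, 0.0000).
r_{12} = e_1·v_2 = -1.0000.
u_2 = v_2 + 1.0000·e_1 = (0.0000, -4.0000, 0.0000).
‖u_2‖ = 4.0000, so e_2 = (0.0000, -1.0000, 0.0000).
Qᵀb = (2.0000, 3.0000).
Back-substitute: x_2 = 3.0000/4.0000 = 0.7500.
x_1 = (2.0000 + 1.0000·0.7500)/3.0000 = 0.9167.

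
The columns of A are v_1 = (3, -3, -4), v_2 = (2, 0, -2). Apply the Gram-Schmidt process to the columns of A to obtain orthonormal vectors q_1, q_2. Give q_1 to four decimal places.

q_1 = (0.5145, -0.5145, -0.6860)

q_1 = v_1/‖v_1‖ = (3, -3, -4)/5.8310 = (0.5145, -0.5145, -0.6860).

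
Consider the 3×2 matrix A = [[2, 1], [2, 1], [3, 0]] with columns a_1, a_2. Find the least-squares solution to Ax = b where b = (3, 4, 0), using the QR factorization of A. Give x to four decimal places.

x = (0.0000, 3.5000)

a_1 = (2, 2, 3); ‖a_1‖ = 4.1231, so q_1 = (0.4851, 0.4851, 0.7276).
q_1·a_2 = 0.4851·1 + 0.4851·1 + 0.7276·0 = 0.9701.
u_2 = a_2 − 0.9701·q_1 = (0.5294, 0.5294, -0.7059).
‖u_2‖ = 1.0290, so q_2 = (0.5145, 0.5145, -0.6860).
Qᵀb = (3.3955, 3.6015).
Back-substitute: x_2 = 3.6015/1.0290 = 3.5000.
x_1 = (3.3955 − 0.9701·3.5000)/4.1231 = 0.0000.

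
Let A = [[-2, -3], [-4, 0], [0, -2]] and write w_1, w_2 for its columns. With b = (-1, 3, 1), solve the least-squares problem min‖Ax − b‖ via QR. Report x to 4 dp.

w_1 = (-2, -4, 0); ‖w_1‖ = 4.4721, so q_1 = (-0.4472, -0.8944, 0.0000).
q_1·w_2 = (-0.4472)·(-3) + (-0.8944)·0 + 0.0000·(-2) = 1.3416.
u_2 = w_2 − 1.3416·q_1 = (-2.4000, 1.2000, -2.0000).
‖u_2‖ = 3.3466, so q_2 = (-0.7171, 0.3586, -0.5976).
Qᵀb = (-2.2361, 1.1952).
Back-substitute: x_2 = 1.1952/3.3466 = 0.3571.
x_1 = (-2.2361 − 1.3416·0.3571)/4.4721 = -0.6071.

x = (-0.6071, 0.3571)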